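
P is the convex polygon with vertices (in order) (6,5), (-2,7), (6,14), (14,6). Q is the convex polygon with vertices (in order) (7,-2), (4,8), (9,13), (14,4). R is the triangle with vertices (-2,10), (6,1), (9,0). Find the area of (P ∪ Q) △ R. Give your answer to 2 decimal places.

|P ∪ Q| = 113.9746.
|(P ∪ Q) ∩ R| = 4.3856.
|(P ∪ Q) △ R| = 113.9746 + 9.5 − 8.7712 = 114.70.

114.70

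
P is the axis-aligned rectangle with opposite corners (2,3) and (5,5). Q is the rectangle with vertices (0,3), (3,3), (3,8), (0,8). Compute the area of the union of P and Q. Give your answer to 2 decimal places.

By inclusion–exclusion:
Individual areas: |P| = 6, |Q| = 15.
|P∩Q|: x∈[2,3], y∈[3,5] → 1·2 = 2.
|P ∪ Q| = 21 − 2 = 19.00.

19.00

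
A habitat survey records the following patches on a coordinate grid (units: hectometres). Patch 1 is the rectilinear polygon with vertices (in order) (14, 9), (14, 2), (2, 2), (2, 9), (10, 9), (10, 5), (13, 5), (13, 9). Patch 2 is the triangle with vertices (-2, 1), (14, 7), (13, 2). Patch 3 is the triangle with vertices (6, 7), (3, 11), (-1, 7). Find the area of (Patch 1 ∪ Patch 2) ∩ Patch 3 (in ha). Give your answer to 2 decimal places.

6.50

The region (Patch 1 ∪ Patch 2) ∩ Patch 3 is the polygon with vertices (2,9), (4.5,9), (6,7), (2,7).
By the shoelace formula its area is 6.50.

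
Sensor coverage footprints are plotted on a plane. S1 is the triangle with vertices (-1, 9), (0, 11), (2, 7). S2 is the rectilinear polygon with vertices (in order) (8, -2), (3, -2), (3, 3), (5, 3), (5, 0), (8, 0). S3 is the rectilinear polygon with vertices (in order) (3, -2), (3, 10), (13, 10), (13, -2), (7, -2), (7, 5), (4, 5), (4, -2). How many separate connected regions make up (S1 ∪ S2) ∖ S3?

2

(S1 ∪ S2) ∖ S3 splits into 2 disjoint pieces (area 4, area 9).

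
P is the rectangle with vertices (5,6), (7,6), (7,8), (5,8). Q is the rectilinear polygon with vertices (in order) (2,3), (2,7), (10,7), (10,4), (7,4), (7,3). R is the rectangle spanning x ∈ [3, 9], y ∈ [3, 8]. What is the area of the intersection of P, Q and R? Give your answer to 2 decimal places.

2.00

The intersection is the polygon with vertices (5,6), (5,7), (7,7), (7,6).
By the shoelace formula its area is 2.00.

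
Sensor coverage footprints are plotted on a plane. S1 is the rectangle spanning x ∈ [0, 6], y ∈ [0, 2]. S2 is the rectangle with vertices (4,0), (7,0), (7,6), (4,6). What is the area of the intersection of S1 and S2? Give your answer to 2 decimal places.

|S1∩S2|: x∈[4,6], y∈[0,2] → 2·2 = 4.

4.00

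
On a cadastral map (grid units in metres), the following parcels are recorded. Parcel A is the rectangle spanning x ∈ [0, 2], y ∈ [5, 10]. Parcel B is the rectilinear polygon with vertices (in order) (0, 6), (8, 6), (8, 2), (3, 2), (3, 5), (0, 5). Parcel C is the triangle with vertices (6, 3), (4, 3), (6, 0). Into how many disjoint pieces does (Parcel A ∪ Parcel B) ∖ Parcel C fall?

1

(Parcel A ∪ Parcel B) ∖ Parcel C is a single connected region.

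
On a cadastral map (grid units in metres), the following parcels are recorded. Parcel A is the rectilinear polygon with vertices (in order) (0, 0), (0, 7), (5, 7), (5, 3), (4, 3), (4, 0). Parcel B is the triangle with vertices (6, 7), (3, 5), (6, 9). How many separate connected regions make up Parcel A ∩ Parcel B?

Parcel A ∩ Parcel B is a single connected region.

1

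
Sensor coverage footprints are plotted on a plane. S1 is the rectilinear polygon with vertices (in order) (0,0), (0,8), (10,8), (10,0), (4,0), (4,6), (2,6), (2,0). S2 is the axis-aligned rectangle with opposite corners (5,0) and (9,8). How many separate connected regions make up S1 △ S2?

S1 △ S2 splits into 2 disjoint pieces (area 28, area 8).

2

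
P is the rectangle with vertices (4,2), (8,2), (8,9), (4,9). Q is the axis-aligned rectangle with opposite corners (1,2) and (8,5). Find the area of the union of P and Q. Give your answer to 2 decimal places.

37.00

By inclusion–exclusion:
Individual areas: |P| = 28, |Q| = 21.
|P∩Q|: x∈[4,8], y∈[2,5] → 4·3 = 12.
|P ∪ Q| = 49 − 12 = 37.00.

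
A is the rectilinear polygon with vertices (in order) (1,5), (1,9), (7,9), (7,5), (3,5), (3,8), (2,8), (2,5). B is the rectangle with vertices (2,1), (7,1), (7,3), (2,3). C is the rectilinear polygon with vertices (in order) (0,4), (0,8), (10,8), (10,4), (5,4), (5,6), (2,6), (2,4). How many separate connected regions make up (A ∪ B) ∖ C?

3

(A ∪ B) ∖ C splits into 3 disjoint pieces (area 6, area 2, area 10).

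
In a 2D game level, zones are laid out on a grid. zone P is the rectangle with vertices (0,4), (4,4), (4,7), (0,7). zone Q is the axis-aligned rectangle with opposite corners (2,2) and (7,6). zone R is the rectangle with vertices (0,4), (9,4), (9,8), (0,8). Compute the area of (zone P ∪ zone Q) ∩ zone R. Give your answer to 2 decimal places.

The region (zone P ∪ zone Q) ∩ zone R is the polygon with vertices (0,7), (4,7), (4,6), (7,6), (7,4), (2,4), (0,4).
By the shoelace formula its area is 18.00.

18.00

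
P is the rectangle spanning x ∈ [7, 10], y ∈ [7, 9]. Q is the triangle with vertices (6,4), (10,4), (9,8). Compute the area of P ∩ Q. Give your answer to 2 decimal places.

The intersection is the polygon with vertices (8.25,7), (9,8), (9.25,7).
By the shoelace formula its area is 0.50.

0.50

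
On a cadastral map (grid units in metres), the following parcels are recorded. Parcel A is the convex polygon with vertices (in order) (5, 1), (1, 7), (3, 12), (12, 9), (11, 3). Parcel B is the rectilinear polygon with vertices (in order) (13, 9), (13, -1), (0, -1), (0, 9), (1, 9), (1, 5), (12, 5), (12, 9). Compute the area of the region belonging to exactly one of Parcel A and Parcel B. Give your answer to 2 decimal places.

118.17

|Parcel A| = 79.5, |Parcel B| = 86, |Parcel A∩Parcel B| = 23.6667.
|Parcel A △ Parcel B| = |Parcel A| + |Parcel B| − 2·|Parcel A∩Parcel B| = 79.5 + 86 − 47.3333 = 118.17.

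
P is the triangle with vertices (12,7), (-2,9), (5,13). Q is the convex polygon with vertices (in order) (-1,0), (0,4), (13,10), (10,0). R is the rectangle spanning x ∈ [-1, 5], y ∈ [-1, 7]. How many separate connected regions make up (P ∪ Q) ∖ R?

1

(P ∪ Q) ∖ R is a single connected region.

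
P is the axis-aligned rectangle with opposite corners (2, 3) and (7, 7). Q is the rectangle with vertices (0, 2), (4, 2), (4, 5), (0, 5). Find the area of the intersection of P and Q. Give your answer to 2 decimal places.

4.00

|P∩Q|: x∈[2,4], y∈[3,5] → 2·2 = 4.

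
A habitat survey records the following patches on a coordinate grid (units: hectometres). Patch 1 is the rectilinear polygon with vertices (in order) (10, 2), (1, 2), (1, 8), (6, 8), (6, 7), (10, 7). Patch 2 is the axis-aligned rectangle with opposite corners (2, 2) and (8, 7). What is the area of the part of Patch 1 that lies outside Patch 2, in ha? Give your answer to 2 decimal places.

|Patch 1| = 50, |Patch 1∩Patch 2| = 30.
|Patch 1 ∖ Patch 2| = |Patch 1| − |Patch 1∩Patch 2| = 50 − 30 = 20.00.

20.00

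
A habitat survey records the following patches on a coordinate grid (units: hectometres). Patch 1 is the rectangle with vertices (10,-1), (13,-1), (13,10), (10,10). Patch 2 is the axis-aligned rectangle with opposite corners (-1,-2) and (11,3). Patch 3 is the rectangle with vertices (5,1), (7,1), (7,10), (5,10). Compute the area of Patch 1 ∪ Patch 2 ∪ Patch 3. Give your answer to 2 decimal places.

By inclusion–exclusion:
Individual areas: |Patch 1| = 33, |Patch 2| = 60, |Patch 3| = 18.
|Patch 1∩Patch 2|: x∈[10,11], y∈[-1,3] → 1·4 = 4.
|Patch 1∩Patch 3| = 0 (no overlap).
|Patch 2∩Patch 3|: x∈[5,7], y∈[1,3] → 2·2 = 4.
|Patch 1∩Patch 2∩Patch 3| = 0.
|Patch 1 ∪ Patch 2 ∪ Patch 3| = 111 − 8 + 0 = 103.00.

103.00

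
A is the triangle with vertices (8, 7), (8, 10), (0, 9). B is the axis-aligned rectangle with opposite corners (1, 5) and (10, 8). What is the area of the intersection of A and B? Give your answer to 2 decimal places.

The intersection is the polygon with vertices (8,7), (4,8), (8,8).
By the shoelace formula its area is 2.00.

2.00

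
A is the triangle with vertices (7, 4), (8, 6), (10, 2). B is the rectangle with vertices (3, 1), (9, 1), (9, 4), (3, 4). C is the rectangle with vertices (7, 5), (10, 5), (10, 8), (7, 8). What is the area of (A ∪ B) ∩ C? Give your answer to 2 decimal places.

The region (A ∪ B) ∩ C is the polygon with vertices (8.5,5), (7.5,5), (8,6).
By the shoelace formula its area is 0.50.

0.50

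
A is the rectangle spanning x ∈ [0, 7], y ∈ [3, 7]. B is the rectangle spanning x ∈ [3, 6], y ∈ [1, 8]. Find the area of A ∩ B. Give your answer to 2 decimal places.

|A∩B|: x∈[3,6], y∈[3,7] → 3·4 = 12.

12.00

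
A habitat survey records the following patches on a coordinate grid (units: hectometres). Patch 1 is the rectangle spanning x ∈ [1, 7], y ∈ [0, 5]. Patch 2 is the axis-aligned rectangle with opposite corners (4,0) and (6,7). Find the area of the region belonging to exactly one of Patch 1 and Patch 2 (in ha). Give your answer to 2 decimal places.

24.00

|Patch 1∩Patch 2|: x∈[4,6], y∈[0,5] → 2·5 = 10.
|Patch 1 △ Patch 2| = |Patch 1| + |Patch 2| − 2·|Patch 1∩Patch 2| = 30 + 14 − 20 = 24.00.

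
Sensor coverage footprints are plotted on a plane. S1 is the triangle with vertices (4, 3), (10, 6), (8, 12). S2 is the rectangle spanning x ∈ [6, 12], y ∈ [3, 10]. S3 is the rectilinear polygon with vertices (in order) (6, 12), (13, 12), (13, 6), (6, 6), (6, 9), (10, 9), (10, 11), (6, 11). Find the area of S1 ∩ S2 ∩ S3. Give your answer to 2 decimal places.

The intersection is the polygon with vertices (6,7.5), (6.667,9), (9,9), (10,6), (6,6).
By the shoelace formula its area is 10.00.

10.00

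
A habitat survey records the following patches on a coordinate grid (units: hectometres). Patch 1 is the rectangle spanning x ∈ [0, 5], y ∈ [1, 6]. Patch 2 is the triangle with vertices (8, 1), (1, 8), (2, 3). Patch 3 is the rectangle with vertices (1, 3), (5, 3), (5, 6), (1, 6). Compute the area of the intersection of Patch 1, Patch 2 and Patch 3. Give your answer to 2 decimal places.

The intersection is the polygon with vertices (1.4,6), (3,6), (5,4), (5,3), (2,3).
By the shoelace formula its area is 7.90.

7.90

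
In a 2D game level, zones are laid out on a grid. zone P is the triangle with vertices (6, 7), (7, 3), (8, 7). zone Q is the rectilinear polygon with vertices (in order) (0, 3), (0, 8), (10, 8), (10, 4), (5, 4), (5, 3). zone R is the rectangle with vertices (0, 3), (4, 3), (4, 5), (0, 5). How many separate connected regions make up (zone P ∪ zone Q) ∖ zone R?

1

(zone P ∪ zone Q) ∖ zone R is a single connected region.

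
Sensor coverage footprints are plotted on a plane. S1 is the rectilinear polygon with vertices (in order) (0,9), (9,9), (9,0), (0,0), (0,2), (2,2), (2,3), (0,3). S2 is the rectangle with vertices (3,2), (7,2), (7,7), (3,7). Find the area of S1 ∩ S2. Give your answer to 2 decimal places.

The intersection is the polygon with vertices (3,2), (3,7), (7,7), (7,2).
By the shoelace formula its area is 20.00.

20.00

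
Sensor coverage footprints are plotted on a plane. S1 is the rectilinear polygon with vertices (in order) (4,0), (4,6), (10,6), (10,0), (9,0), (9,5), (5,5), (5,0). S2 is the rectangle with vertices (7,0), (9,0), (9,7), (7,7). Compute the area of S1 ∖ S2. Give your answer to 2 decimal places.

|S1| = 16, |S1∩S2| = 2.
|S1 ∖ S2| = |S1| − |S1∩S2| = 16 − 2 = 14.00.

14.00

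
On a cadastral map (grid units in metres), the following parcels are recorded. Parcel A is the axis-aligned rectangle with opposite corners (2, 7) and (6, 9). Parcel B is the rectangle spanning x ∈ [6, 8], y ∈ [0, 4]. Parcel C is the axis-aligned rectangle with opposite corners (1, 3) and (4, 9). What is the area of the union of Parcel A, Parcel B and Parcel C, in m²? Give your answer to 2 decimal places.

By inclusion–exclusion:
Individual areas: |Parcel A| = 8, |Parcel B| = 8, |Parcel C| = 18.
|Parcel A∩Parcel B| = 0 (no overlap).
|Parcel A∩Parcel C|: x∈[2,4], y∈[7,9] → 2·2 = 4.
|Parcel B∩Parcel C| = 0 (no overlap).
|Parcel A∩Parcel B∩Parcel C| = 0.
|Parcel A ∪ Parcel B ∪ Parcel C| = 34 − 4 + 0 = 30.00.

30.00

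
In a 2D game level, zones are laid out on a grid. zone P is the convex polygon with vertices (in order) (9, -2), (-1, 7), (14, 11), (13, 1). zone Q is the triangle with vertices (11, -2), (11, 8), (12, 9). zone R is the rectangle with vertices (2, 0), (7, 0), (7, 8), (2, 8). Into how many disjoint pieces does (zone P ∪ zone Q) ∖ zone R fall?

2

(zone P ∪ zone Q) ∖ zone R splits into 2 disjoint pieces (area 5.25, area 71.207).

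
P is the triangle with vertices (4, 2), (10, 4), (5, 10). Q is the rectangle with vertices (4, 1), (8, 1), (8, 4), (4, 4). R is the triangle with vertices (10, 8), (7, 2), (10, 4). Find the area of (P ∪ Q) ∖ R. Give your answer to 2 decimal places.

27.08

|P ∪ Q| = 29.9167.
|(P ∪ Q) ∩ R| = 2.8333.
|(P ∪ Q) ∖ R| = 29.9167 − 2.8333 = 27.08.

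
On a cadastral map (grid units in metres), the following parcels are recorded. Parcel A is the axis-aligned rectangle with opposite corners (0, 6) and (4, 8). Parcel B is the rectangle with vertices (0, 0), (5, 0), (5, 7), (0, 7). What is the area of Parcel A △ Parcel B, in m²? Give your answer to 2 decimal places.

35.00

|Parcel A∩Parcel B|: x∈[0,4], y∈[6,7] → 4·1 = 4.
|Parcel A △ Parcel B| = |Parcel A| + |Parcel B| − 2·|Parcel A∩Parcel B| = 8 + 35 − 8 = 35.00.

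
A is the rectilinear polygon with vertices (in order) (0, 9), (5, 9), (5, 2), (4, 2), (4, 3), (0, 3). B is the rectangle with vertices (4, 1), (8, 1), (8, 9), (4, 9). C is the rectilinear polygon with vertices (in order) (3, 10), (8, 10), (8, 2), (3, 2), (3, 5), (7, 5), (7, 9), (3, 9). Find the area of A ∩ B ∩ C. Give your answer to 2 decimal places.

3.00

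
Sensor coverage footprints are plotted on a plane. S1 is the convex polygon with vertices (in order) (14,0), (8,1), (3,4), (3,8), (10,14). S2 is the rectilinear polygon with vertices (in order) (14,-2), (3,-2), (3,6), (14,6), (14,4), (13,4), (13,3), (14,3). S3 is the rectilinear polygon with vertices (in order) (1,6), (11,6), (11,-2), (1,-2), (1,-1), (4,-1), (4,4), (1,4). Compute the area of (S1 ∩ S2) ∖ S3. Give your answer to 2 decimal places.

12.37

|S1 ∩ S2| = 45.3214.
|(S1 ∩ S2) ∩ S3| = 32.95.
|(S1 ∩ S2) ∖ S3| = 45.3214 − 32.95 = 12.37.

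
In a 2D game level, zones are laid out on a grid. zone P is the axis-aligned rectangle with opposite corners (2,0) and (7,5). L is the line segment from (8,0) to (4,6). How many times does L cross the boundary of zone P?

The segment meets the boundary at (4.667,5), (7,1.5).

2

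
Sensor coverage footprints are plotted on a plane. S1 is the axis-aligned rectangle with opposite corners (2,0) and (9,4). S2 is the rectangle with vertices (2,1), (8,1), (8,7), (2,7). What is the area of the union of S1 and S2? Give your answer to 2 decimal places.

By inclusion–exclusion:
Individual areas: |S1| = 28, |S2| = 36.
|S1∩S2|: x∈[2,8], y∈[1,4] → 6·3 = 18.
|S1 ∪ S2| = 64 − 18 = 46.00.

46.00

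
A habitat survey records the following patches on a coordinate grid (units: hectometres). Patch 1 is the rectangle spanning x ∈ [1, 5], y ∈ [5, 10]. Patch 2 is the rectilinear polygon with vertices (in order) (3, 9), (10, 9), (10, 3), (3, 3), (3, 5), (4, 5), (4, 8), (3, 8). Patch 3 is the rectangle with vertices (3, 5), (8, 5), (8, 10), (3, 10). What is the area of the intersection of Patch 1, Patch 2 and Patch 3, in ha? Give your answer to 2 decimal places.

5.00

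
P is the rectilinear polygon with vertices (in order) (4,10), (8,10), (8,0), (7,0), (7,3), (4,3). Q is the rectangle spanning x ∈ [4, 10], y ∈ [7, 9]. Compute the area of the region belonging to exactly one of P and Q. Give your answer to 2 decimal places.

27.00

|P| = 31, |Q| = 12, |P∩Q| = 8.
|P △ Q| = |P| + |Q| − 2·|P∩Q| = 31 + 12 − 16 = 27.00.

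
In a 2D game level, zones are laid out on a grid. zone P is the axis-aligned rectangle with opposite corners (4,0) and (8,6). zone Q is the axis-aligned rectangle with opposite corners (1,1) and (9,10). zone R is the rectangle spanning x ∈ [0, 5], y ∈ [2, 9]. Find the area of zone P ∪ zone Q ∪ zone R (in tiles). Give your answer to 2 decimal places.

83.00

By inclusion–exclusion:
Individual areas: |zone P| = 24, |zone Q| = 72, |zone R| = 35.
|zone P∩zone Q|: x∈[4,8], y∈[1,6] → 4·5 = 20.
|zone P∩zone R|: x∈[4,5], y∈[2,6] → 1·4 = 4.
|zone Q∩zone R|: x∈[1,5], y∈[2,9] → 4·7 = 28.
|zone P∩zone Q∩zone R| = 4.
|zone P ∪ zone Q ∪ zone R| = 131 − 52 + 4 = 83.00.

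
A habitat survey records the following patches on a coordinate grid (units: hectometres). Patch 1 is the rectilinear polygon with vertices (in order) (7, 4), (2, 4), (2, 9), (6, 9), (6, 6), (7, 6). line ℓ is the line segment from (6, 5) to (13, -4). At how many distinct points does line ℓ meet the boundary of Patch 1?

1

The segment meets the boundary at (6.778,4).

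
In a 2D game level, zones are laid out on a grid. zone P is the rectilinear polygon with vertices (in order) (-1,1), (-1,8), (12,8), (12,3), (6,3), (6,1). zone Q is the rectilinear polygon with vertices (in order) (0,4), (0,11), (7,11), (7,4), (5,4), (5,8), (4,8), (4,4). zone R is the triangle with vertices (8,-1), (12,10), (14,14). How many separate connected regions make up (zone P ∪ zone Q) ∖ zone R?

2

(zone P ∪ zone Q) ∖ zone R splits into 2 disjoint pieces (area 91.8182, area 7).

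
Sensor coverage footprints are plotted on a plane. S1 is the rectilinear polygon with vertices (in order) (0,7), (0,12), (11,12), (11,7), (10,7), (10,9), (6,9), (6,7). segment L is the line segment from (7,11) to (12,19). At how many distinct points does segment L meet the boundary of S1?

1

The segment meets the boundary at (7.625,12).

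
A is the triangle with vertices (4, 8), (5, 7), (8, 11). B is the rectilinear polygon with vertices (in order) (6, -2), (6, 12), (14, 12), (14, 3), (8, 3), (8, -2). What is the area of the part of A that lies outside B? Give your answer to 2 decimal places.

2.33

|A| = 3.5, |A∩B| = 1.1667.
|A ∖ B| = |A| − |A∩B| = 3.5 − 1.1667 = 2.33.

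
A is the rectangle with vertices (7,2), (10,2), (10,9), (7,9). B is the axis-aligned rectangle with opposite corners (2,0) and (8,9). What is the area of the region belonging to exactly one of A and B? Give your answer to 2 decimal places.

61.00

|A∩B|: x∈[7,8], y∈[2,9] → 1·7 = 7.
|A △ B| = |A| + |B| − 2·|A∩B| = 21 + 54 − 14 = 61.00.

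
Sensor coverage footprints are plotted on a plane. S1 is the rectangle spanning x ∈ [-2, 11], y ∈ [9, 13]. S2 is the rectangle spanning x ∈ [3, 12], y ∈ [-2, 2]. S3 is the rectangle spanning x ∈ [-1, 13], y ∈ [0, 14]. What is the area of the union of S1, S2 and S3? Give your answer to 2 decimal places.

By inclusion–exclusion:
Individual areas: |S1| = 52, |S2| = 36, |S3| = 196.
|S1∩S2| = 0 (no overlap).
|S1∩S3|: x∈[-1,11], y∈[9,13] → 12·4 = 48.
|S2∩S3|: x∈[3,12], y∈[0,2] → 9·2 = 18.
|S1∩S2∩S3| = 0.
|S1 ∪ S2 ∪ S3| = 284 − 66 + 0 = 218.00.

218.00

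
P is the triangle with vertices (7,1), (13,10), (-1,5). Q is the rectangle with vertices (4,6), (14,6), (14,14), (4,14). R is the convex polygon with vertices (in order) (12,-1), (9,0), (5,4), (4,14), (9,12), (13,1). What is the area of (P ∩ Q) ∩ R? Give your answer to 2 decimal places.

The region (P ∩ Q) ∩ R is the polygon with vertices (10.333,6), (4.8,6), (4.697,7.035), (10.103,8.966), (10.882,6.824).
By the shoelace formula its area is 12.01.

12.01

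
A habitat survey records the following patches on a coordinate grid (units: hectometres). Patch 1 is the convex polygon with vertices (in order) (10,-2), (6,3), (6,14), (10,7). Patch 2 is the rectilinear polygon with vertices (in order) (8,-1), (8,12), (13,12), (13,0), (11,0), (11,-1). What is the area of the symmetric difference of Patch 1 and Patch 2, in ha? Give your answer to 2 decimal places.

65.80

|Patch 1| = 40, |Patch 2| = 63, |Patch 1∩Patch 2| = 18.6.
|Patch 1 △ Patch 2| = |Patch 1| + |Patch 2| − 2·|Patch 1∩Patch 2| = 40 + 63 − 37.2 = 65.80.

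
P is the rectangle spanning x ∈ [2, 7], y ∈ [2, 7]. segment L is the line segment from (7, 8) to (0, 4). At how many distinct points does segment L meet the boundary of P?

The segment meets the boundary at (2,5.143), (5.25,7).

2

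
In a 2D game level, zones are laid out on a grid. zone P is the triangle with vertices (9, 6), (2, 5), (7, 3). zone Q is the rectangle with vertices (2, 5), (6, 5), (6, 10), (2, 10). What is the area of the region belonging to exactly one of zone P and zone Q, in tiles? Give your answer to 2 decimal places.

27.21

|zone P| = 9.5, |zone Q| = 20, |zone P∩zone Q| = 1.1429.
|zone P △ zone Q| = |zone P| + |zone Q| − 2·|zone P∩zone Q| = 9.5 + 20 − 2.2857 = 27.21.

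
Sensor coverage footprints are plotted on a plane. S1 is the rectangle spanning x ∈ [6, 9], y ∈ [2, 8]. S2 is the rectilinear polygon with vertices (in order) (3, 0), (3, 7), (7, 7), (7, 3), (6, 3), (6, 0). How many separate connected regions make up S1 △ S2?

1

S1 △ S2 is a single connected region.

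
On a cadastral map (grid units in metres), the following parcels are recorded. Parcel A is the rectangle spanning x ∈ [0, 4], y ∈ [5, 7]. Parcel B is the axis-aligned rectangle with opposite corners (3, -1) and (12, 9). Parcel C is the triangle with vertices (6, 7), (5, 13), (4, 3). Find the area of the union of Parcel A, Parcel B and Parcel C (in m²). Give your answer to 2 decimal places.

By inclusion–exclusion:
Individual areas: |Parcel A| = 8, |Parcel B| = 90, |Parcel C| = 8.
|Parcel A∩Parcel B|: x∈[3,4], y∈[5,7] → 1·2 = 2.
|Parcel A∩Parcel C| = 0.
|Parcel B∩Parcel C| = 5.8667.
|Parcel A∩Parcel B∩Parcel C| = 0.
|Parcel A ∪ Parcel B ∪ Parcel C| = 106 − 7.8667 + 0 = 98.13.

98.13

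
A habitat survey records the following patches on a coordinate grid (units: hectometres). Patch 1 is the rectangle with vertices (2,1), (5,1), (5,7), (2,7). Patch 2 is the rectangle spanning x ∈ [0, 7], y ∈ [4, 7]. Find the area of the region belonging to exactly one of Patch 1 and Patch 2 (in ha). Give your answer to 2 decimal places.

|Patch 1∩Patch 2|: x∈[2,5], y∈[4,7] → 3·3 = 9.
|Patch 1 △ Patch 2| = |Patch 1| + |Patch 2| − 2·|Patch 1∩Patch 2| = 18 + 21 − 18 = 21.00.

21.00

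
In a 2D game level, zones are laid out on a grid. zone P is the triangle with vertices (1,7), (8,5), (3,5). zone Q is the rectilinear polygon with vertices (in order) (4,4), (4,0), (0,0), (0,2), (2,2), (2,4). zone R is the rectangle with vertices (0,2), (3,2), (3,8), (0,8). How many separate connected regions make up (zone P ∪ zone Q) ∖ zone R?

2

(zone P ∪ zone Q) ∖ zone R splits into 2 disjoint pieces (area 3.5714, area 10).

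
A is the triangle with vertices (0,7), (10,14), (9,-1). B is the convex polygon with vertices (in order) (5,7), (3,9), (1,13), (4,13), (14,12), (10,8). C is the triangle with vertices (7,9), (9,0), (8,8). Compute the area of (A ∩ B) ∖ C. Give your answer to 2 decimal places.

23.88

|A ∩ B| = 24.6204.
|(A ∩ B) ∩ C| = 0.7374.
|(A ∩ B) ∖ C| = 24.6204 − 0.7374 = 23.88.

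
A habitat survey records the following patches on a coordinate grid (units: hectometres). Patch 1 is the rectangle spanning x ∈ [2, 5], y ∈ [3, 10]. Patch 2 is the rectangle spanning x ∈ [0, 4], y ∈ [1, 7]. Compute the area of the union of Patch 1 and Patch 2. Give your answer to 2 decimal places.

By inclusion–exclusion:
Individual areas: |Patch 1| = 21, |Patch 2| = 24.
|Patch 1∩Patch 2|: x∈[2,4], y∈[3,7] → 2·4 = 8.
|Patch 1 ∪ Patch 2| = 45 − 8 = 37.00.

37.00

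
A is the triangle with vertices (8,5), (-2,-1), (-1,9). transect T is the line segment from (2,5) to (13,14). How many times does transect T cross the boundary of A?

The segment meets the boundary at (4.112,6.728).

1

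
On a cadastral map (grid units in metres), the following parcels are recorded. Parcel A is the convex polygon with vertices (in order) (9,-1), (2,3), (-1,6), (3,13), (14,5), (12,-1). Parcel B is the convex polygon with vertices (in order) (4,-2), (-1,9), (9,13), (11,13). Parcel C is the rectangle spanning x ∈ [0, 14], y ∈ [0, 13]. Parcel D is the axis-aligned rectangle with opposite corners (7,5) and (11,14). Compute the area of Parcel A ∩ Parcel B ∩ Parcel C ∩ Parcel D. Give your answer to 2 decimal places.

The intersection is the polygon with vertices (8.973,8.656), (7.267,5), (7,5), (7,10.091).
By the shoelace formula its area is 5.51.

5.51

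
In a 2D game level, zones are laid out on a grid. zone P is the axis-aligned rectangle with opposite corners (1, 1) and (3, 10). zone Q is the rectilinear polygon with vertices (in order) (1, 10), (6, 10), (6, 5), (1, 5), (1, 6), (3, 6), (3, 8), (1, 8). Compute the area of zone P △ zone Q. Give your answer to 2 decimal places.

27.00

|zone P| = 18, |zone Q| = 21, |zone P∩zone Q| = 6.
|zone P △ zone Q| = |zone P| + |zone Q| − 2·|zone P∩zone Q| = 18 + 21 − 12 = 27.00.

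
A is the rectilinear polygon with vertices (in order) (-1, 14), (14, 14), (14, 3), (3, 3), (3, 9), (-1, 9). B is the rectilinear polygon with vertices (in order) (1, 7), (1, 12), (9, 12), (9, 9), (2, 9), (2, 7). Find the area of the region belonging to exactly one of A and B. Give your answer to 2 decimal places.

|A| = 141, |B| = 26, |A∩B| = 24.
|A △ B| = |A| + |B| − 2·|A∩B| = 141 + 26 − 48 = 119.00.

119.00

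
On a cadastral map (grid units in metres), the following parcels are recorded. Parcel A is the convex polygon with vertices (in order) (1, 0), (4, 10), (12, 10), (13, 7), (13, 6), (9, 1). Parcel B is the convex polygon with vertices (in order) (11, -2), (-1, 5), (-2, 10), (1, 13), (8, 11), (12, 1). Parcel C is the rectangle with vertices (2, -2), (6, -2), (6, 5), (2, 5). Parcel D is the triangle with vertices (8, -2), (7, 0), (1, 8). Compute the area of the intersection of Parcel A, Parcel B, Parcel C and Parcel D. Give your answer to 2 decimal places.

0.96

The intersection is the polygon with vertices (3.25,5), (6,1.333), (6,0.917), (5.93,0.958), (3.1,5).
By the shoelace formula its area is 0.96.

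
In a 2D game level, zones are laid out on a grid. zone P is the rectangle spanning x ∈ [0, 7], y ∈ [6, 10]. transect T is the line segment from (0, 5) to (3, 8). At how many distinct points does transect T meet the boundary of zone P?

1

The segment meets the boundary at (1,6).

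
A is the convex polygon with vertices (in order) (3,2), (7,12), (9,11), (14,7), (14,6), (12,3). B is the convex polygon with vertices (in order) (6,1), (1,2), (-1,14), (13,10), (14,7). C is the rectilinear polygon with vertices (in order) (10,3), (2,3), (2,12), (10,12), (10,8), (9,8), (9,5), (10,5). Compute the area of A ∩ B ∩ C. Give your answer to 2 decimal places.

36.93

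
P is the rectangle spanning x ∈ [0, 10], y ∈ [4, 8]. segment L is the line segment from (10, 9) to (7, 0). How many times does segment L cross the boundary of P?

2

The segment meets the boundary at (8.333,4), (9.667,8).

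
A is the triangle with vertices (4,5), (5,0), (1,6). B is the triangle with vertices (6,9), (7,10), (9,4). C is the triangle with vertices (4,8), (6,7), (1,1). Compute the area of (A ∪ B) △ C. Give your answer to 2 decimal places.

15.39

|A ∪ B| = 11.
|(A ∪ B) ∩ C| = 2.0566.
|(A ∪ B) △ C| = 11 + 8.5 − 4.1133 = 15.39.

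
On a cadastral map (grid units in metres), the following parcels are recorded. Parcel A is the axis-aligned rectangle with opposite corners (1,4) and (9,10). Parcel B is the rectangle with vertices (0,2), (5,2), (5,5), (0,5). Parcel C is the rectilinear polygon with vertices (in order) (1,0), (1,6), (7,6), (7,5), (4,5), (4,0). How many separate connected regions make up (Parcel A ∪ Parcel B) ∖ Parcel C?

2

(Parcel A ∪ Parcel B) ∖ Parcel C splits into 2 disjoint pieces (area 41, area 3).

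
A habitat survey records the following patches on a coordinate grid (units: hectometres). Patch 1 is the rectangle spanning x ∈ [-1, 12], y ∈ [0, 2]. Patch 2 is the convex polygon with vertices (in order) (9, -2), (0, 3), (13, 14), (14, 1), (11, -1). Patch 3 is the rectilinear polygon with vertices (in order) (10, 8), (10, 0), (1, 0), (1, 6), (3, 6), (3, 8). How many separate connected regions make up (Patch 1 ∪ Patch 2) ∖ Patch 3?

(Patch 1 ∪ Patch 2) ∖ Patch 3 splits into 3 disjoint pieces (area 4, area 0.7009, area 59.3727).

3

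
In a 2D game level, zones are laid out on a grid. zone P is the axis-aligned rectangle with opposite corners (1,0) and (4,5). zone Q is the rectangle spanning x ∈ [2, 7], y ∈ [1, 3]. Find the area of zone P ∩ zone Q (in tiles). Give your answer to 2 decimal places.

|zone P∩zone Q|: x∈[2,4], y∈[1,3] → 2·2 = 4.

4.00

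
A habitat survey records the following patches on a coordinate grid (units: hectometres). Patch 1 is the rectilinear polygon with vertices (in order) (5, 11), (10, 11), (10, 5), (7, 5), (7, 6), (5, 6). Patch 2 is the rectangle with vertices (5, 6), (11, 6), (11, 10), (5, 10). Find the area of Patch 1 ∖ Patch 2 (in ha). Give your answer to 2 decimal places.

|Patch 1| = 28, |Patch 1∩Patch 2| = 20.
|Patch 1 ∖ Patch 2| = |Patch 1| − |Patch 1∩Patch 2| = 28 − 20 = 8.00.

8.00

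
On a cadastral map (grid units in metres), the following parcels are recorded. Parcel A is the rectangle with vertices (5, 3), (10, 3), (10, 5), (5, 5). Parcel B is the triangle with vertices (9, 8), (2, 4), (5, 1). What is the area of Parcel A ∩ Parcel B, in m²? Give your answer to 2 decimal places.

The intersection is the polygon with vertices (5,3), (5,5), (7.286,5), (6.143,3).
By the shoelace formula its area is 3.43.

3.43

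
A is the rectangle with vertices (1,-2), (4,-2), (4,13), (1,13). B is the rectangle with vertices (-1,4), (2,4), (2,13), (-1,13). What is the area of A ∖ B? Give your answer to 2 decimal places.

36.00

|A∩B|: x∈[1,2], y∈[4,13] → 1·9 = 9.
|A| = 45.
|A ∖ B| = |A| − |A∩B| = 45 − 9 = 36.00.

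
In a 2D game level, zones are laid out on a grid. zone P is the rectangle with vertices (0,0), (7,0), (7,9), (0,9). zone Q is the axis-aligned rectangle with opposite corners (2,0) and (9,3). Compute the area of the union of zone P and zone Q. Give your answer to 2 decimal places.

69.00

By inclusion–exclusion:
Individual areas: |zone P| = 63, |zone Q| = 21.
|zone P∩zone Q|: x∈[2,7], y∈[0,3] → 5·3 = 15.
|zone P ∪ zone Q| = 84 − 15 = 69.00.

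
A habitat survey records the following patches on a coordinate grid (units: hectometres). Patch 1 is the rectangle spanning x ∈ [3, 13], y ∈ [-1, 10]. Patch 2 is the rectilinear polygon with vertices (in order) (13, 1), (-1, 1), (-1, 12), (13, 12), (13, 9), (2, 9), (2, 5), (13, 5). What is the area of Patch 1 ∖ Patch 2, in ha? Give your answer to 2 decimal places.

|Patch 1| = 110, |Patch 1∩Patch 2| = 50.
|Patch 1 ∖ Patch 2| = |Patch 1| − |Patch 1∩Patch 2| = 110 − 50 = 60.00.

60.00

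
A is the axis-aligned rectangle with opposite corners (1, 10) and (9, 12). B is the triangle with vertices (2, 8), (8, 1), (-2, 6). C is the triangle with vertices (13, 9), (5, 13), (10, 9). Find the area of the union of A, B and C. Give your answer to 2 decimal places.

By inclusion–exclusion:
Individual areas: |A| = 16, |B| = 20, |C| = 6.
|A∩B| = 0.
|A∩C| = 2.
|B∩C| = 0.
|A∩B∩C| = 0.
|A ∪ B ∪ C| = 42 − 2 + 0 = 40.00.

40.00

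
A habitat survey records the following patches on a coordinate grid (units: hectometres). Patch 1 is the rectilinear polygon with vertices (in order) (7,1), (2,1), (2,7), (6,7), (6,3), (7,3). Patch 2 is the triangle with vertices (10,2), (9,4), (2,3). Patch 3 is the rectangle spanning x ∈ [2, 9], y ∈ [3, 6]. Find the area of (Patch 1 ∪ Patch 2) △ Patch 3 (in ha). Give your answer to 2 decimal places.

|Patch 1 ∪ Patch 2| = 30.7946.
|(Patch 1 ∪ Patch 2) ∩ Patch 3| = 14.3571.
|(Patch 1 ∪ Patch 2) △ Patch 3| = 30.7946 + 21 − 28.7143 = 23.08.

23.08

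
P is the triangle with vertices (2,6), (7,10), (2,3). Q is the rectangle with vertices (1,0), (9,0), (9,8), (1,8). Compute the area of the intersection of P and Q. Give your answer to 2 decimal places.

6.43

The intersection is the polygon with vertices (4.5,8), (5.571,8), (2,3), (2,6).
By the shoelace formula its area is 6.43.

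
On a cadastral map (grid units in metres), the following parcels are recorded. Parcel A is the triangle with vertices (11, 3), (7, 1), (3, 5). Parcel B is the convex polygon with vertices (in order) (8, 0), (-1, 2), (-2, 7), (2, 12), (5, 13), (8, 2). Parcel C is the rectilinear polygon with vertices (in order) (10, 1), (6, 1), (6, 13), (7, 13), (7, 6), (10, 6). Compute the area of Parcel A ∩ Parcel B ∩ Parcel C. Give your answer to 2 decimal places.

The intersection is the polygon with vertices (6,2), (6,4.25), (7.488,3.878), (8,2), (8,1.5), (7,1).
By the shoelace formula its area is 4.80.

4.80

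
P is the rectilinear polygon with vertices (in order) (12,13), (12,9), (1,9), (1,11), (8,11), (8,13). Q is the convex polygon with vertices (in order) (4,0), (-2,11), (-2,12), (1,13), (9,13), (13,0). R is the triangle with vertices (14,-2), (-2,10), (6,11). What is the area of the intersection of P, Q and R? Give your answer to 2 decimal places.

9.67

The intersection is the polygon with vertices (1,10.375), (6,11), (7.231,9), (1,9).
By the shoelace formula its area is 9.67.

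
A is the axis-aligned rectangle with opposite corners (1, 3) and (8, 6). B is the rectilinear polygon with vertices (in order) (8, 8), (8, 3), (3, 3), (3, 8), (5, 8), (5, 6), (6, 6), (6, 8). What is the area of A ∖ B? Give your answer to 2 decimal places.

|A| = 21, |A∩B| = 15.
|A ∖ B| = |A| − |A∩B| = 21 − 15 = 6.00.

6.00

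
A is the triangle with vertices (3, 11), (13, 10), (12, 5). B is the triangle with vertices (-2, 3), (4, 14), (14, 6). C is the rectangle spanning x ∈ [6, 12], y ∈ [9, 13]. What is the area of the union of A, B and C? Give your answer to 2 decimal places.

99.24

By inclusion–exclusion:
Individual areas: |A| = 25.5, |B| = 79, |C| = 24.
|A∩B| = 18.7992.
|A∩C| = 8.4.
|B∩C| = 7.225.
|A∩B∩C| = 5.1607.
|A ∪ B ∪ C| = 128.5 − 34.4242 + 5.1607 = 99.24.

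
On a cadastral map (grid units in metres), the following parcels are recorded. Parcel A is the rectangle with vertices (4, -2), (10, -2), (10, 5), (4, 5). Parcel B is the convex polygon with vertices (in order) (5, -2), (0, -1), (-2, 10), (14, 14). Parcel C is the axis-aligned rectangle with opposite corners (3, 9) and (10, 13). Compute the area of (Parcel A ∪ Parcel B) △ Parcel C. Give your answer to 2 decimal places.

142.07

|Parcel A ∪ Parcel B| = 157.8187.
|(Parcel A ∪ Parcel B) ∩ Parcel C| = 21.875.
|(Parcel A ∪ Parcel B) △ Parcel C| = 157.8187 + 28 − 43.75 = 142.07.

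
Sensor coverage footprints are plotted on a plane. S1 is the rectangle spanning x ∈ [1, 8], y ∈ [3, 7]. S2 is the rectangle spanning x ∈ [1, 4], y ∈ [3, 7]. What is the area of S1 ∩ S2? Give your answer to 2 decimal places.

|S1∩S2|: x∈[1,4], y∈[3,7] → 3·4 = 12.

12.00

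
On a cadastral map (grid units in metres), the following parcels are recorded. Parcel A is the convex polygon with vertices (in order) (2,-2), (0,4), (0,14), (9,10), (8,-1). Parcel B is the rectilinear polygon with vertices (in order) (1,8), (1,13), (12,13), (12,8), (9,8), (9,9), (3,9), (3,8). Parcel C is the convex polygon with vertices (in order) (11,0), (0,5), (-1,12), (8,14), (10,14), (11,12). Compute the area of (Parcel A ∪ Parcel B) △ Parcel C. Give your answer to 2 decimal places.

67.20

|Parcel A ∪ Parcel B| = 135.6705.
|(Parcel A ∪ Parcel B) ∩ Parcel C| = 95.2359.
|(Parcel A ∪ Parcel B) △ Parcel C| = 135.6705 + 122 − 190.4719 = 67.20.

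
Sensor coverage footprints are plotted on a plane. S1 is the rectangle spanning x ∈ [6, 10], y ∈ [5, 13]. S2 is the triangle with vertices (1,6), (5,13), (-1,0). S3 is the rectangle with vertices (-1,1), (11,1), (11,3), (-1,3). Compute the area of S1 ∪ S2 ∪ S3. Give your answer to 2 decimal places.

By inclusion–exclusion:
Individual areas: |S1| = 32, |S2| = 5, |S3| = 24.
|S1∩S2| = 0.
|S1∩S3| = 0 (no overlap).
|S2∩S3| = 0.5128.
|S1∩S2∩S3| = 0.
|S1 ∪ S2 ∪ S3| = 61 − 0.5128 + 0 = 60.49.

60.49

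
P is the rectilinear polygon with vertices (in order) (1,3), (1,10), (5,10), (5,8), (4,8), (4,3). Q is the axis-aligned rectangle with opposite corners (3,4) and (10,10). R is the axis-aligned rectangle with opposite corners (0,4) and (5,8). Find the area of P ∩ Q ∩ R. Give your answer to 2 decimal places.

4.00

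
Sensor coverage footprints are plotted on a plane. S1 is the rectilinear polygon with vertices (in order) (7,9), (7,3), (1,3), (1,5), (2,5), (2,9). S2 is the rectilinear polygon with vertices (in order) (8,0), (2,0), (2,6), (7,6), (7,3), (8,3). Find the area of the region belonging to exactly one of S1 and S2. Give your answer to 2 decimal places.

|S1| = 32, |S2| = 33, |S1∩S2| = 15.
|S1 △ S2| = |S1| + |S2| − 2·|S1∩S2| = 32 + 33 − 30 = 35.00.

35.00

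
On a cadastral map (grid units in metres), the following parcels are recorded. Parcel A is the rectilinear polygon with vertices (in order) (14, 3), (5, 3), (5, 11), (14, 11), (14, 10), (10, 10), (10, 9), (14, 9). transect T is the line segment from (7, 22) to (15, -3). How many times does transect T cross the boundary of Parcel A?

4

The segment meets the boundary at (13.08,3), (10.52,11), (11.16,9), (10.84,10).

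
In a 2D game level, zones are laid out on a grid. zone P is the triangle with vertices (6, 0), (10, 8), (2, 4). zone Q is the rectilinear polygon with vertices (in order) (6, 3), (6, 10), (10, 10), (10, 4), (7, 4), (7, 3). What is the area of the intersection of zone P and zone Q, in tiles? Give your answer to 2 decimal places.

The intersection is the polygon with vertices (8,4), (7,4), (7,3), (6,3), (6,6), (10,8).
By the shoelace formula its area is 9.00.

9.00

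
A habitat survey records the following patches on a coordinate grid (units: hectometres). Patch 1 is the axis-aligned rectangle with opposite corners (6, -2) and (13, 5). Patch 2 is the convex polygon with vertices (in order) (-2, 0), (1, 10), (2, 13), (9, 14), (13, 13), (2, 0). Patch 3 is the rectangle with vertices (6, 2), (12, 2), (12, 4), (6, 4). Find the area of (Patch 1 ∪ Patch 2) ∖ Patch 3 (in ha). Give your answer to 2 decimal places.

|Patch 1 ∪ Patch 2| = 152.4685.
|(Patch 1 ∪ Patch 2) ∩ Patch 3| = 12.
|(Patch 1 ∪ Patch 2) ∖ Patch 3| = 152.4685 − 12 = 140.47.

140.47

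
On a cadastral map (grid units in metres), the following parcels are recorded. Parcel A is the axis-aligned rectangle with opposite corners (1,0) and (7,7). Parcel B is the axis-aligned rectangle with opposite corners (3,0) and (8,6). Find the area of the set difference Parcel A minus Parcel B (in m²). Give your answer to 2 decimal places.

|Parcel A∩Parcel B|: x∈[3,7], y∈[0,6] → 4·6 = 24.
|Parcel A| = 42.
|Parcel A ∖ Parcel B| = |Parcel A| − |Parcel A∩Parcel B| = 42 − 24 = 18.00.

18.00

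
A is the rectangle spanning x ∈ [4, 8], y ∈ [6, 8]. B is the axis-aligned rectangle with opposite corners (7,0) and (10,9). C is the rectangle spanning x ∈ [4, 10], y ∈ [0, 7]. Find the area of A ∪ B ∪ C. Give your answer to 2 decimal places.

By inclusion–exclusion:
Individual areas: |A| = 8, |B| = 27, |C| = 42.
|A∩B|: x∈[7,8], y∈[6,8] → 1·2 = 2.
|A∩C|: x∈[4,8], y∈[6,7] → 4·1 = 4.
|B∩C|: x∈[7,10], y∈[0,7] → 3·7 = 21.
|A∩B∩C| = 1.
|A ∪ B ∪ C| = 77 − 27 + 1 = 51.00.

51.00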